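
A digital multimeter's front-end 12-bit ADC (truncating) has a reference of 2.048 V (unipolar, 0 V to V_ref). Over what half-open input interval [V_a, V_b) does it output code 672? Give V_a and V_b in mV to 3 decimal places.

[336.000 mV, 336.500 mV)

LSB = 2.048/2^12 = 0.500 mV.
V_a = V_low + 672·LSB = 0.336 V; V_b = V_low + 673·LSB = 0.3365 V.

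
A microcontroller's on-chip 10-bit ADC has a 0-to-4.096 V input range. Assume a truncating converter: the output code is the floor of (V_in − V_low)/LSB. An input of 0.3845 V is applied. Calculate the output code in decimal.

With 1024 levels over 4.096 V, one step is 4.000 mV.
(0.3845 − 0) / 0.004 = 96.125 LSBs.
⌊·⌋(96.125) = 96.

code 96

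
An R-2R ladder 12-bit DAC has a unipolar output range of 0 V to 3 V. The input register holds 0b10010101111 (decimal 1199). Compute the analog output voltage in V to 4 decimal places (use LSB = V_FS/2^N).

0.8782 V

LSB = 3 V / 2^12 = 0.732 mV.
Code 0b10010101111 = 1199 decimal.
V_out = 0 + 1199 × 0.000732422 V = 0.878174 V.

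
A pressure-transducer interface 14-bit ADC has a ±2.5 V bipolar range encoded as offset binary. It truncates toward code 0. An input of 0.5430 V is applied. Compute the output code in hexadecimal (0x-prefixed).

code 0x26F3 (decimal 9971)

With 16384 levels over 5 V, one step is 305.18 µV.
Input sits at 9971.302 steps above V_low.
So the output code is 9971.
In hexadecimal (0x-prefixed): 0x26F3.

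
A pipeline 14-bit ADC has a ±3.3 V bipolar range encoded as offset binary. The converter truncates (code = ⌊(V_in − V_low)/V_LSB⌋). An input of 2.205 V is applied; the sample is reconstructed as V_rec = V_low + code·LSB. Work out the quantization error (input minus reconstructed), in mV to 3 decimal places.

Step size: 6.6 V ÷ 2^14 = 402.83 µV.
Scaled input = 13665.7455 LSBs, so code = 13665.
V_rec = (−3.3) + 13665·0.000402832 = 2.2046997 V.
Difference: 0.000300293 V → 0.300 mV.

0.300 mV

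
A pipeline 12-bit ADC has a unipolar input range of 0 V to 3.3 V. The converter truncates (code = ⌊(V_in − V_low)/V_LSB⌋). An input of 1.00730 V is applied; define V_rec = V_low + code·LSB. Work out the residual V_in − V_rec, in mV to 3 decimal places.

LSB = 3.3/2^12 = 0.806 mV.
Scaled input = 1250.2730 LSBs, so code = 1250.
Code 1250 maps back to 0 + 1250×0.000805664 V = 1.0070801 V.
V_in − V_rec = 0.000219922 V = 0.220 mV.

0.220 mV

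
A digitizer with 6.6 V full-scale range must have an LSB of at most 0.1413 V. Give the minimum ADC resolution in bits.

Number of steps required ≥ 6.6 V / 0.1413 V = 46.71.
Need 2^N ≥ 46.71; 2^5 = 32, 2^6 = 64.
Minimum N = 6.

6 bits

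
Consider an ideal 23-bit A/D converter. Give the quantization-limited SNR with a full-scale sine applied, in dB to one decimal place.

140.2 dB

SNR ≈ 6.02·N + 1.76 dB = 6.02·23 + 1.76 = 140.22 dB.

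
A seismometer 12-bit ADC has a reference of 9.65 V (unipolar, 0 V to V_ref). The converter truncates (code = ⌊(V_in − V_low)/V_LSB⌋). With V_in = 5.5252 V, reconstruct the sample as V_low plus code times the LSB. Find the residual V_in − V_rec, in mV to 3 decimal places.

0.481 mV

Step size: 9.65 V ÷ 2^12 = 2.356 mV.
(5.5252 − 0)/0.00235596 = 2345.2041; ⌊·⌋ gives code 2345.
Code 2345 maps back to 0 + 2345×0.00235596 V = 5.5247192 V.
Difference: 0.000480762 V → 0.481 mV.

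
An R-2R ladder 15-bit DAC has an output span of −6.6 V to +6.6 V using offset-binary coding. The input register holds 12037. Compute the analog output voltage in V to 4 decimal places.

LSB = 13.2 V / 2^15 = 402.83 µV.
V_out = (−6.6) + 12037 × 0.000402832 V = -1.75111 V.

-1.7511 V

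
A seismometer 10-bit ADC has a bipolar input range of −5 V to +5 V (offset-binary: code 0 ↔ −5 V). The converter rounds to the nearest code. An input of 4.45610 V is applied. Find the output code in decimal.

LSB = 10 V / 1024 = 9.766 mV.
(V_in − V_low)/LSB = (4.45610 − (−5)) / 0.00976562 = 968.305.
round(968.305) = 968.

code 968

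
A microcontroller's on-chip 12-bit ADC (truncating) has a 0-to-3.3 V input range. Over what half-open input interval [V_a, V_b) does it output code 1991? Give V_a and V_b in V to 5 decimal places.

LSB = 3.3/2^12 = 0.806 mV.
V_a = V_low + 1991·LSB = 1.60408 V; V_b = V_low + 1992·LSB = 1.60488 V.

[1.60408 V, 1.60488 V)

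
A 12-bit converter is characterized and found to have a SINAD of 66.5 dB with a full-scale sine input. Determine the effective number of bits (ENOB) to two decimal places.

10.75 bits

ENOB = (SINAD − 1.76) / 6.02 = (66.5 − 1.76)/6.02 = 10.754.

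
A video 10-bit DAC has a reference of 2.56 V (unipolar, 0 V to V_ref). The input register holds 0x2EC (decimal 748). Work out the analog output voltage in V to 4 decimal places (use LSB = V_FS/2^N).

1.8700 V

LSB = 2.56 V / 2^10 = 2.500 mV.
Code 0x2EC = 748 decimal.
V_out = 0 + 748 × 0.0025 V = 1.87 V.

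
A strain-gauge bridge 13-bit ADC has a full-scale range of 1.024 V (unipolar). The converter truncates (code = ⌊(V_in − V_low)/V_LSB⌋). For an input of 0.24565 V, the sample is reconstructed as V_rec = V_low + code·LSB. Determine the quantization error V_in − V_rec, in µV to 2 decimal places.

25.00 µV

Step size: 1.024 V ÷ 2^13 = 125.00 µV.
Scaled input = 1965.2000 LSBs, so code = 1965.
Code 1965 maps back to 0 + 1965×0.000125 V = 0.245625 V.
Error = 0.24565 − 0.245625 = 2.5e-05 V = 25.00 µV.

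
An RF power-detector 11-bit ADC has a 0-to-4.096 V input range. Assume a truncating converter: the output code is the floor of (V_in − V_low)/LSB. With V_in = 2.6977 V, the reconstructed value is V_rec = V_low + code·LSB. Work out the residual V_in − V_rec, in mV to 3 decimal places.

LSB = 4.096/2^11 = 2.000 mV.
(V_in − V_low)/LSB = (2.6977 − 0)/0.002 = 1348.8500 → code 1348 (floor).
Reconstructed: 2.696 V.
Difference: 0.0017 V → 1.700 mV.

1.700 mV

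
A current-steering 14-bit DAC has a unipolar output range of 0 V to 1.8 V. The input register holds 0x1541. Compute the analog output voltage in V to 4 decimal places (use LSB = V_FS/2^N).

LSB = 1.8 V / 2^14 = 109.86 µV.
Code 0x1541 = 5441 decimal.
V_out = 0 + 5441 × 0.000109863 V = 0.597766 V.

0.5978 V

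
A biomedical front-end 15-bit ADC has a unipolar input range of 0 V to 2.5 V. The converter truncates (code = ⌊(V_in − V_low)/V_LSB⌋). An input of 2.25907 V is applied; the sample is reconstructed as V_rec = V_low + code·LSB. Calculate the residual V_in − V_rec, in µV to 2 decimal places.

6.28 µV

One LSB is 2.5 V / 32768 = 76.29 µV.
(V_in − V_low)/LSB = (2.25907 − 0)/7.62939e-05 = 29610.0823 → code 29610 (floor).
V_rec = 0 + 29610·7.62939e-05 = 2.2590637 V.
Difference: 6.2793e-06 V → 6.28 µV.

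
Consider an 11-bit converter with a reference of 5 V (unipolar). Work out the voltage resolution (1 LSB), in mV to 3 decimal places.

Full-scale span = 5 V.
LSB = 5 / 2^11 = 5 / 2048 = 0.00244141 V = 2.441 mV.

2.441 mV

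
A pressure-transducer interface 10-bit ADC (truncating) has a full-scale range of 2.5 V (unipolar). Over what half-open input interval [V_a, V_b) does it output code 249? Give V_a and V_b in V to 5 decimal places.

[0.60791 V, 0.61035 V)

LSB = 2.5/2^10 = 2.441 mV.
V_a = V_low + 249·LSB = 0.60791 V; V_b = V_low + 250·LSB = 0.610352 V.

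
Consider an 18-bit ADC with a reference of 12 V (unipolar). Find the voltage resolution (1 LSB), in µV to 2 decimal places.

Full-scale span = 12 V.
LSB = 12 / 2^18 = 12 / 262144 = 4.57764e-05 V = 45.78 µV.

45.78 µV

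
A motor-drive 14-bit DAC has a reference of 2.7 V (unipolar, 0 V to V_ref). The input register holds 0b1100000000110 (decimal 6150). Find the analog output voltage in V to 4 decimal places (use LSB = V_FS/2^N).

1.0135 V

LSB = 2.7 V / 2^14 = 164.79 µV.
Code 0b1100000000110 = 6150 decimal.
V_out = 0 + 6150 × 0.000164795 V = 1.01349 V.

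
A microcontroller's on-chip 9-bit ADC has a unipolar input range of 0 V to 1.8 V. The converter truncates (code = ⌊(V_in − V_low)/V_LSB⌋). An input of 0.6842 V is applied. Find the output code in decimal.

With 512 levels over 1.8 V, one step is 3.516 mV.
Input sits at 194.617 steps above V_low.
So the output code is 194.

code 194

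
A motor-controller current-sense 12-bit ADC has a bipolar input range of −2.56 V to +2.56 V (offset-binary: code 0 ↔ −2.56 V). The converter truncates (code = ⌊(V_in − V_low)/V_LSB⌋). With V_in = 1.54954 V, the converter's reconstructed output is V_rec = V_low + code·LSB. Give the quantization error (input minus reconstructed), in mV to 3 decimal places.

LSB = 5.12/2^12 = 1.250 mV.
Scaled input = 3287.6320 LSBs, so code = 3287.
V_rec = (−2.56) + 3287·0.00125 = 1.54875 V.
Error = 1.54954 − 1.54875 = 0.00079 V = 0.790 mV.

0.790 mV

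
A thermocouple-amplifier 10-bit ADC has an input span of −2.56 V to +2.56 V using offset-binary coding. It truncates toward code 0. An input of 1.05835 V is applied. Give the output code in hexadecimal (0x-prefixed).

With 1024 levels over 5.12 V, one step is 5.000 mV.
(1.05835 − (−2.56)) / 0.005 = 723.670 LSBs.
⌊·⌋(723.670) = 723.
In hexadecimal (0x-prefixed): 0x2D3.

code 0x2D3 (decimal 723)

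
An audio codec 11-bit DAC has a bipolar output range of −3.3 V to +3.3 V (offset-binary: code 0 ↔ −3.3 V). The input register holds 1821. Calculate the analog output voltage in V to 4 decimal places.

LSB = 6.6 V / 2^11 = 3.223 mV.
V_out = (−3.3) + 1821 × 0.00322266 V = 2.56846 V.

2.5685 V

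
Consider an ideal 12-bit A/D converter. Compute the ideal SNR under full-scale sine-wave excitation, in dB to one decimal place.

SNR ≈ 6.02·N + 1.76 dB = 6.02·12 + 1.76 = 74.00 dB.

74.0 dB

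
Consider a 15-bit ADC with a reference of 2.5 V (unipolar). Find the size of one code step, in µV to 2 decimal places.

Full-scale span = 2.5 V.
LSB = 2.5 / 2^15 = 2.5 / 32768 = 7.62939e-05 V = 76.29 µV.

76.29 µV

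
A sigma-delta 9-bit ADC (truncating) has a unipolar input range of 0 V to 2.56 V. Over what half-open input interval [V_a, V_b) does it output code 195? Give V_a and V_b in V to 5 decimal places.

[0.97500 V, 0.98000 V)

LSB = 2.56/2^9 = 5.000 mV.
V_a = V_low + 195·LSB = 0.975 V; V_b = V_low + 196·LSB = 0.98 V.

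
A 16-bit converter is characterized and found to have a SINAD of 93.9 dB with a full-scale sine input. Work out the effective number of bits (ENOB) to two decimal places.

ENOB = (SINAD − 1.76) / 6.02 = (93.9 − 1.76)/6.02 = 15.306.

15.31 bits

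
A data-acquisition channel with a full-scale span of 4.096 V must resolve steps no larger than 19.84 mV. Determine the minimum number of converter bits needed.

8 bits

Number of steps required ≥ 4.096 V / 19.84 mV = 206.45.
Need 2^N ≥ 206.45; 2^7 = 128, 2^8 = 256.
Minimum N = 8.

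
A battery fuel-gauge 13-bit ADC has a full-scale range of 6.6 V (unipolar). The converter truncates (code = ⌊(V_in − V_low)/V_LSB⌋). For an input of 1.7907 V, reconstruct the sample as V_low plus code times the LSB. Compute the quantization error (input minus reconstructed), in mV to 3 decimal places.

Step size: 6.6 V ÷ 2^13 = 0.806 mV.
Scaled input = 2222.6385 LSBs, so code = 2222.
Reconstructed: 1.7901855 V.
Error = 1.7907 − 1.7901855 = 0.000514453 V = 0.514 mV.

0.514 mV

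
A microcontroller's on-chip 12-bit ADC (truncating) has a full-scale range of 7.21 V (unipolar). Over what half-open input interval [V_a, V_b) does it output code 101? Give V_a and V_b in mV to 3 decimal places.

[177.786 mV, 179.546 mV)

LSB = 7.21/2^12 = 1.760 mV.
V_a = V_low + 101·LSB = 0.177786 V; V_b = V_low + 102·LSB = 0.179546 V.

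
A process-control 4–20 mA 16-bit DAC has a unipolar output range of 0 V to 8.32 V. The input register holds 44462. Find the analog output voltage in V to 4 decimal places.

LSB = 8.32 V / 2^16 = 126.95 µV.
V_out = 0 + 44462 × 0.000126953 V = 5.64459 V.

5.6446 V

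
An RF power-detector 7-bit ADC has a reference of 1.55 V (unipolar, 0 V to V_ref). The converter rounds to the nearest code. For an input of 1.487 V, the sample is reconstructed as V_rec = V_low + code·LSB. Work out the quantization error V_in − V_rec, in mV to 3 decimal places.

One LSB is 1.55 V / 128 = 12.109 mV.
Scaled input = 122.7974 LSBs, so code = 123.
Reconstructed: 1.4894531 V.
Difference: -0.00245313 V → -2.453 mV.

-2.453 mV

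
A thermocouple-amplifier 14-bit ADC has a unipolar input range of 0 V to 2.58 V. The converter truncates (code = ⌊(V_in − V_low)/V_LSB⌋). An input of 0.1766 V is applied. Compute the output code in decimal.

With 16384 levels over 2.58 V, one step is 157.47 µV.
Input sits at 1121.478 steps above V_low.
So the output code is 1121.

code 1121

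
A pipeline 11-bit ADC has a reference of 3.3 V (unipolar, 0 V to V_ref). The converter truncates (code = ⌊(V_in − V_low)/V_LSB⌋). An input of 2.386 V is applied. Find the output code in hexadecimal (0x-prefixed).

code 0x5C8 (decimal 1480)

Full-scale span = 3.3 V; LSB = 3.3/2^11 = 1.611 mV.
(2.386 − 0) / 0.00161133 = 1480.766 LSBs.
So the output code is 1480.
In hexadecimal (0x-prefixed): 0x5C8.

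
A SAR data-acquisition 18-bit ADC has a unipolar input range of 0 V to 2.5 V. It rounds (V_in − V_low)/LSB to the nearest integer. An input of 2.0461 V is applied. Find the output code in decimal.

code 214549

Full-scale span = 2.5 V; LSB = 2.5/2^18 = 9.54 µV.
(V_in − V_low)/LSB = (2.0461 − 0) / 9.53674e-06 = 214549.135.
So the output code is 214549.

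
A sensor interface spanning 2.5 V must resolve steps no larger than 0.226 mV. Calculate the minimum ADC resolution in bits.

14 bits

Number of steps required ≥ 2.5 V / 0.226 mV = 11061.95.
Need 2^N ≥ 11061.95; 2^13 = 8192, 2^14 = 16384.
Minimum N = 14.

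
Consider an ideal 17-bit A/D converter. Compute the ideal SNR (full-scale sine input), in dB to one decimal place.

104.1 dB

SNR ≈ 6.02·N + 1.76 dB = 6.02·17 + 1.76 = 104.10 dB.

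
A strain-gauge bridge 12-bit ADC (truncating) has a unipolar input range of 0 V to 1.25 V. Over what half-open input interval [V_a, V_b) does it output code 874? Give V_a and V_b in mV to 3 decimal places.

LSB = 1.25/2^12 = 305.18 µV.
V_a = V_low + 874·LSB = 0.266724 V; V_b = V_low + 875·LSB = 0.267029 V.

[266.724 mV, 267.029 mV)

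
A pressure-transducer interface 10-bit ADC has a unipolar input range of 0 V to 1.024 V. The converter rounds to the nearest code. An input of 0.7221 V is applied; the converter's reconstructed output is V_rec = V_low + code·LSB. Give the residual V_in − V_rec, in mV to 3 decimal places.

LSB = 1.024/2^10 = 1.000 mV.
(0.7221 − 0)/0.001 = 722.1000; round gives code 722.
Reconstructed: 0.722 V.
V_in − V_rec = 0.0001 V = 0.100 mV.

0.100 mV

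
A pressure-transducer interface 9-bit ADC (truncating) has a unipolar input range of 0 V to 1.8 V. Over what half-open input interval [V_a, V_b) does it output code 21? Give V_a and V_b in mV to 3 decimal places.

[73.828 mV, 77.344 mV)

LSB = 1.8/2^9 = 3.516 mV.
V_a = V_low + 21·LSB = 0.0738281 V; V_b = V_low + 22·LSB = 0.0773438 V.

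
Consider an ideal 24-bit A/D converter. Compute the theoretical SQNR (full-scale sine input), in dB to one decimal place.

SNR ≈ 6.02·N + 1.76 dB = 6.02·24 + 1.76 = 146.24 dB.

146.2 dB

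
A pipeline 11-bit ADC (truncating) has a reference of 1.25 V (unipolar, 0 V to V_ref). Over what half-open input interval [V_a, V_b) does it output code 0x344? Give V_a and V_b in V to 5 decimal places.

[0.51025 V, 0.51086 V)

LSB = 1.25/2^11 = 0.610 mV.
Code 0x344 = 836 decimal.
V_a = V_low + 836·LSB = 0.510254 V; V_b = V_low + 837·LSB = 0.510864 V.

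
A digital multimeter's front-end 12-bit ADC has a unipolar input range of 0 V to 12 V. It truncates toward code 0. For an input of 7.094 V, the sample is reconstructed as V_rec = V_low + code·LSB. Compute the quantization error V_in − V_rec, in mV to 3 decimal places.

Step size: 12 V ÷ 2^12 = 2.930 mV.
Scaled input = 2421.4187 LSBs, so code = 2421.
Code 2421 maps back to 0 + 2421×0.00292969 V = 7.0927734 V.
Difference: 0.00122656 V → 1.227 mV.

1.227 mV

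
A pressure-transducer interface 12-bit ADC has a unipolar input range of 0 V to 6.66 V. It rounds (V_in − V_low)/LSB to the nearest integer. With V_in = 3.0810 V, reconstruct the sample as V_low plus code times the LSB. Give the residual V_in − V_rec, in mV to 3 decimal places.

-0.226 mV

Step size: 6.66 V ÷ 2^12 = 1.626 mV.
(3.0810 − 0)/0.00162598 = 1894.8613; round gives code 1895.
Reconstructed: 3.0812256 V.
V_in − V_rec = -0.000225586 V = -0.226 mV.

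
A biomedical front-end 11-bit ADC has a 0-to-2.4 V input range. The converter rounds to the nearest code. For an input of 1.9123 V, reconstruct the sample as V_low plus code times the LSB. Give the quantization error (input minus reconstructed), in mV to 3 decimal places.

LSB = 2.4/2^11 = 1.172 mV.
Scaled input = 1631.8293 LSBs, so code = 1632.
V_rec = 0 + 1632·0.00117187 = 1.9125 V.
Error = 1.9123 − 1.9125 = -0.0002 V = -0.200 mV.

-0.200 mV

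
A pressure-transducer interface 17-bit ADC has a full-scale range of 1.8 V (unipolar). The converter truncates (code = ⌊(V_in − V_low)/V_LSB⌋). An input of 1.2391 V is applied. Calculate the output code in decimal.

code 90228

LSB = 1.8 V / 131072 = 13.73 µV.
Input sits at 90228.508 steps above V_low.
Floor → code 90228.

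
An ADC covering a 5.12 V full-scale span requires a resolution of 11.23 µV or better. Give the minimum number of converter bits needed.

Number of steps required ≥ 5.12 V / 11.23 µV = 455921.64.
Need 2^N ≥ 455921.64; 2^18 = 262144, 2^19 = 524288.
Minimum N = 19.

19 bits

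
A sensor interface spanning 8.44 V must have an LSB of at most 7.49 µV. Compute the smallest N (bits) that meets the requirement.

21 bits

Number of steps required ≥ 8.44 V / 7.49 µV = 1126835.78.
Need 2^N ≥ 1126835.78; 2^20 = 1048576, 2^21 = 2097152.
Minimum N = 21.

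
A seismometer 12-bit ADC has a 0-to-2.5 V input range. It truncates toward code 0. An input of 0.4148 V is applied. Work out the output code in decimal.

code 679

LSB = 2.5 V / 4096 = 0.610 mV.
(0.4148 − 0) / 0.000610352 = 679.608 LSBs.
⌊·⌋(679.608) = 679.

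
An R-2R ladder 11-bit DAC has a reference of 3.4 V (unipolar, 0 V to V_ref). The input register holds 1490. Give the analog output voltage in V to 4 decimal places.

LSB = 3.4 V / 2^11 = 1.660 mV.
V_out = 0 + 1490 × 0.00166016 V = 2.47363 V.

2.4736 V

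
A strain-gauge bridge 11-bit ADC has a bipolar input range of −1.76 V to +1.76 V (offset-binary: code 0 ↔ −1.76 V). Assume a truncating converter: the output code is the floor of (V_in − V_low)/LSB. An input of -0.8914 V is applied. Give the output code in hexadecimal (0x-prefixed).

code 0x1F9 (decimal 505)

With 2048 levels over 3.52 V, one step is 1.719 mV.
(V_in − V_low)/LSB = (-0.8914 − (−1.76)) / 0.00171875 = 505.367.
Floor → code 505.
In hexadecimal (0x-prefixed): 0x1F9.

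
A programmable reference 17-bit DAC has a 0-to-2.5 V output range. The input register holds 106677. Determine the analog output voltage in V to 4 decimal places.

LSB = 2.5 V / 2^17 = 19.07 µV.
V_out = 0 + 106677 × 1.90735e-05 V = 2.0347 V.

2.0347 V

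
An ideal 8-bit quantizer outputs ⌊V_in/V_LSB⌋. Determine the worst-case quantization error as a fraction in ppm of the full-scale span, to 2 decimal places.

3906.25 ppm

Truncating → worst-case error = 1 LSB = V_FS/2^8, so 1e+06/256 = 3906.25 ppm of full scale.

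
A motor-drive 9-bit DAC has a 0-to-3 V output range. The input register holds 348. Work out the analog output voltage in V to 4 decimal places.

LSB = 3 V / 2^9 = 5.859 mV.
V_out = 0 + 348 × 0.00585938 V = 2.03906 V.

2.0391 V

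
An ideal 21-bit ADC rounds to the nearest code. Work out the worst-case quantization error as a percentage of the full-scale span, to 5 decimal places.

Rounding → worst-case error = ½ LSB = V_FS/2^22, so 100/4194304 = 2.38419e-05 % of full scale.

0.00002 %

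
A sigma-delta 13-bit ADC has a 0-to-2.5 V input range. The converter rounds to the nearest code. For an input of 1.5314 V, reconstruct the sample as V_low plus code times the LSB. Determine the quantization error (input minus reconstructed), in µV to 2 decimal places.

Step size: 2.5 V ÷ 2^13 = 305.18 µV.
Scaled input = 5018.0915 LSBs, so code = 5018.
V_rec = 0 + 5018·0.000305176 = 1.5313721 V.
Error = 1.5314 − 1.5313721 = 2.79297e-05 V = 27.93 µV.

27.93 µV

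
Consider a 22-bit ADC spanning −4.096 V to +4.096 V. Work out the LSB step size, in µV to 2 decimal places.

1.95 µV

Full-scale span = 8.192 V.
LSB = 8.192 / 2^22 = 8.192 / 4194304 = 1.95313e-06 V = 1.95 µV.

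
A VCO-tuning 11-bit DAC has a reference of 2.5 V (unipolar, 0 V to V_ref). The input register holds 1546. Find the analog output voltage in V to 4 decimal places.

1.8872 V

LSB = 2.5 V / 2^11 = 1.221 mV.
V_out = 0 + 1546 × 0.0012207 V = 1.88721 V.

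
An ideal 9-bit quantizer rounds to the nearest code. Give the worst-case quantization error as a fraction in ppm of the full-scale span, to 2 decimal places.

Rounding → worst-case error = ½ LSB = V_FS/2^10, so 1e+06/1024 = 976.562 ppm of full scale.

976.56 ppm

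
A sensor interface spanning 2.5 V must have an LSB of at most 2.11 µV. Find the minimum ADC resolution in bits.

21 bits

Number of steps required ≥ 2.5 V / 2.11 µV = 1184834.12.
Need 2^N ≥ 1184834.12; 2^20 = 1048576, 2^21 = 2097152.
Minimum N = 21.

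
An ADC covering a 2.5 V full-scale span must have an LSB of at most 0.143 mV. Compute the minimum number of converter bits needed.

15 bits

Number of steps required ≥ 2.5 V / 0.143 mV = 17482.52.
Need 2^N ≥ 17482.52; 2^14 = 16384, 2^15 = 32768.
Minimum N = 15.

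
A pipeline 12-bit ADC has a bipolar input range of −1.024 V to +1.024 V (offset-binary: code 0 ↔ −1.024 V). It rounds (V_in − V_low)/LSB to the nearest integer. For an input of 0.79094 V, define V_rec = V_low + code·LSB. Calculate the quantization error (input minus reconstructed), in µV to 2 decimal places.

Step size: 2.048 V ÷ 2^12 = 0.500 mV.
Scaled input = 3629.8800 LSBs, so code = 3630.
Code 3630 maps back to (−1.024) + 3630×0.0005 V = 0.791 V.
Error = 0.79094 − 0.791 = -6e-05 V = -60.00 µV.

-60.00 µV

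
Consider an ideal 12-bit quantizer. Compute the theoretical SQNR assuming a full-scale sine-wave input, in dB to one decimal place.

74.0 dB

SNR ≈ 6.02·N + 1.76 dB = 6.02·12 + 1.76 = 74.00 dB.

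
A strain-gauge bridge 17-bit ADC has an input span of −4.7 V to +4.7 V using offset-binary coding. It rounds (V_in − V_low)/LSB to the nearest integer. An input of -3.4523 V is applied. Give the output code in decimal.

Full-scale span = 9.4 V; LSB = 9.4/2^17 = 71.72 µV.
(-3.4523 − (−4.7)) / 7.17163e-05 = 17397.716 LSBs.
round(17397.716) = 17398.

code 17398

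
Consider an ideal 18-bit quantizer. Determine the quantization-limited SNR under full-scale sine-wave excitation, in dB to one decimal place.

SNR ≈ 6.02·N + 1.76 dB = 6.02·18 + 1.76 = 110.12 dB.

110.1 dB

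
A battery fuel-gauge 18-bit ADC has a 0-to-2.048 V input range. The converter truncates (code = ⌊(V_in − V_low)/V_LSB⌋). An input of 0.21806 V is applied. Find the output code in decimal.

code 27911

With 262144 levels over 2.048 V, one step is 7.81 µV.
Input sits at 27911.680 steps above V_low.
⌊·⌋(27911.680) = 27911.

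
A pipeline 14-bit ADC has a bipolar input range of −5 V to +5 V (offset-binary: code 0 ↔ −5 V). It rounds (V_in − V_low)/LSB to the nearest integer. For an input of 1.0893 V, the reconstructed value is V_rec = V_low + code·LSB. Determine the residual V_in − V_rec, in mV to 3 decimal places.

Step size: 10 V ÷ 2^14 = 0.610 mV.
(V_in − V_low)/LSB = (1.0893 − (−5))/0.000610352 = 9976.7091 → code 9977 (round).
Code 9977 maps back to (−5) + 9977×0.000610352 V = 1.0894775 V.
V_in − V_rec = -0.000177539 V = -0.178 mV.

-0.178 mV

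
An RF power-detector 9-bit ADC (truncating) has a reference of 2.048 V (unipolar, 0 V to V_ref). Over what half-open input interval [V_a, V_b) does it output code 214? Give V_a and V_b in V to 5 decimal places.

[0.85600 V, 0.86000 V)

LSB = 2.048/2^9 = 4.000 mV.
V_a = V_low + 214·LSB = 0.856 V; V_b = V_low + 215·LSB = 0.86 V.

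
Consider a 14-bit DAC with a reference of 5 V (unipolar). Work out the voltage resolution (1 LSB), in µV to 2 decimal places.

Full-scale span = 5 V.
LSB = 5 / 2^14 = 5 / 16384 = 0.000305176 V = 305.18 µV.

305.18 µV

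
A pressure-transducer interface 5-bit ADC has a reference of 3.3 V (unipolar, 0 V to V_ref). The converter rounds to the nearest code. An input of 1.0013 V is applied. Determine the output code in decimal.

code 10

LSB = 3.3 V / 32 = 103.125 mV.
Input sits at 9.710 steps above V_low.
round(9.710) = 10.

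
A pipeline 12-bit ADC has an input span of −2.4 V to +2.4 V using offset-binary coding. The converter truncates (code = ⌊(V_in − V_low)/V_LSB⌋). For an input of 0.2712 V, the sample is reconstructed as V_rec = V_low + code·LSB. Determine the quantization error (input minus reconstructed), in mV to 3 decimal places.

LSB = 4.8/2^12 = 1.172 mV.
(V_in − V_low)/LSB = (0.2712 − (−2.4))/0.00117187 = 2279.4240 → code 2279 (floor).
V_rec = (−2.4) + 2279·0.00117187 = 0.27070312 V.
Difference: 0.000496875 V → 0.497 mV.

0.497 mV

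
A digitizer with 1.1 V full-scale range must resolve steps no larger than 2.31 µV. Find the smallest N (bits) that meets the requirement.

19 bits

Number of steps required ≥ 1.1 V / 2.31 µV = 476190.48.
Need 2^N ≥ 476190.48; 2^18 = 262144, 2^19 = 524288.
Minimum N = 19.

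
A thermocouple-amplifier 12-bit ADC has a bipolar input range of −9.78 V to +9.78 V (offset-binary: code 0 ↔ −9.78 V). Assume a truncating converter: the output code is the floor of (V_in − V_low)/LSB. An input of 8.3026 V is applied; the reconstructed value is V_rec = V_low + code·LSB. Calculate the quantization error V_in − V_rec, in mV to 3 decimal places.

2.971 mV

One LSB is 19.56 V / 4096 = 4.775 mV.
Scaled input = 3786.6222 LSBs, so code = 3786.
Code 3786 maps back to (−9.78) + 3786×0.00477539 V = 8.2996289 V.
Error = 8.3026 − 8.2996289 = 0.00297109 V = 2.971 mV.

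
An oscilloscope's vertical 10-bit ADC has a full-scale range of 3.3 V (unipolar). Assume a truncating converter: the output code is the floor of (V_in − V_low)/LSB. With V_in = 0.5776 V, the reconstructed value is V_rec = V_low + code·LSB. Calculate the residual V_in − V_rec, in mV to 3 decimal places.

One LSB is 3.3 V / 1024 = 3.223 mV.
(0.5776 − 0)/0.00322266 = 179.2310; ⌊·⌋ gives code 179.
Reconstructed: 0.57685547 V.
Difference: 0.000744531 V → 0.745 mV.

0.745 mV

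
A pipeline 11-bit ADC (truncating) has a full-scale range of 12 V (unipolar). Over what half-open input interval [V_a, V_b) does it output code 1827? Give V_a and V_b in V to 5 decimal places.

LSB = 12/2^11 = 5.859 mV.
V_a = V_low + 1827·LSB = 10.7051 V; V_b = V_low + 1828·LSB = 10.7109 V.

[10.70508 V, 10.71094 V)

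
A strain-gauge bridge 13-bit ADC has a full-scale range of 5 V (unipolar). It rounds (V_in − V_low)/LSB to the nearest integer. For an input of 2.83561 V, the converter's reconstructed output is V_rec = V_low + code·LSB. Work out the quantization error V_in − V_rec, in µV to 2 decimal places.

Step size: 5 V ÷ 2^13 = 0.610 mV.
Scaled input = 4645.8634 LSBs, so code = 4646.
Reconstructed: 2.8356934 V.
V_in − V_rec = -8.33594e-05 V = -83.36 µV.

-83.36 µV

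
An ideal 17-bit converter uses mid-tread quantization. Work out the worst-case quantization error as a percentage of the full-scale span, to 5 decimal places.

Rounding → worst-case error = ½ LSB = V_FS/2^18, so 100/262144 = 0.00038147 % of full scale.

0.00038 %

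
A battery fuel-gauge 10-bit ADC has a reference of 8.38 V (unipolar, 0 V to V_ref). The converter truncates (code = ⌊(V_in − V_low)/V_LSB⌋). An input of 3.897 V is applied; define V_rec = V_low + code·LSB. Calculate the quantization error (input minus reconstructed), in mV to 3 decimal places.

1.609 mV

Step size: 8.38 V ÷ 2^10 = 8.184 mV.
Scaled input = 476.1967 LSBs, so code = 476.
Code 476 maps back to 0 + 476×0.00818359 V = 3.8953906 V.
Difference: 0.00160937 V → 1.609 mV.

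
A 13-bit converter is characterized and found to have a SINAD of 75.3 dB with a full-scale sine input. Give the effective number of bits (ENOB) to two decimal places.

ENOB = (SINAD − 1.76) / 6.02 = (75.3 − 1.76)/6.02 = 12.216.

12.22 bits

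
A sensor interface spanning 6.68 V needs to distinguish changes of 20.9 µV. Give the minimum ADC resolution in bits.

Number of steps required ≥ 6.68 V / 20.9 µV = 319617.22.
Need 2^N ≥ 319617.22; 2^18 = 262144, 2^19 = 524288.
Minimum N = 19.

19 bits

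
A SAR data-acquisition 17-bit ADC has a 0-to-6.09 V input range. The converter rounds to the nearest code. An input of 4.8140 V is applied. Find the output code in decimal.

With 131072 levels over 6.09 V, one step is 46.46 µV.
(V_in − V_low)/LSB = (4.8140 − 0) / 4.6463e-05 = 103609.295.
So the output code is 103609.

code 103609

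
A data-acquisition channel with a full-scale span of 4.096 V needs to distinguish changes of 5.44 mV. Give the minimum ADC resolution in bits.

10 bits

Number of steps required ≥ 4.096 V / 5.44 mV = 752.94.
Need 2^N ≥ 752.94; 2^9 = 512, 2^10 = 1024.
Minimum N = 10.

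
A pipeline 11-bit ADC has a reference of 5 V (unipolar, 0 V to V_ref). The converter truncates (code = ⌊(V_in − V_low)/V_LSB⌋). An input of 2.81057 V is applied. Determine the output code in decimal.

LSB = 5 V / 2048 = 2.441 mV.
(2.81057 − 0) / 0.00244141 = 1151.209 LSBs.
⌊·⌋(1151.209) = 1151.

code 1151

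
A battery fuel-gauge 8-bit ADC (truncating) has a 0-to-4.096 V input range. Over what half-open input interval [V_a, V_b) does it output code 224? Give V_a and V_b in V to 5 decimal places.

LSB = 4.096/2^8 = 16.000 mV.
V_a = V_low + 224·LSB = 3.584 V; V_b = V_low + 225·LSB = 3.6 V.

[3.58400 V, 3.60000 V)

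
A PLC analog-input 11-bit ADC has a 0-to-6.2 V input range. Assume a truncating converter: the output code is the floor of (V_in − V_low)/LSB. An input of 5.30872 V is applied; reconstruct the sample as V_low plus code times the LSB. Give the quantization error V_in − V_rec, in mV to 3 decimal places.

1.786 mV

Step size: 6.2 V ÷ 2^11 = 3.027 mV.
(V_in − V_low)/LSB = (5.30872 − 0)/0.00302734 = 1753.5901 → code 1753 (floor).
Reconstructed: 5.3069336 V.
Error = 5.30872 − 5.3069336 = 0.00178641 V = 1.786 mV.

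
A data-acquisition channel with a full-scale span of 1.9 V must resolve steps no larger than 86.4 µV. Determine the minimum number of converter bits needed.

15 bits

Number of steps required ≥ 1.9 V / 86.4 µV = 21990.74.
Need 2^N ≥ 21990.74; 2^14 = 16384, 2^15 = 32768.
Minimum N = 15.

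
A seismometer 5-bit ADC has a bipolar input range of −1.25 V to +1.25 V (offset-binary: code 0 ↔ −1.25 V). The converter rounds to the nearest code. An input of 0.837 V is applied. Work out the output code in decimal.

code 27

LSB = 2.5 V / 32 = 78.125 mV.
Input sits at 26.714 steps above V_low.
So the output code is 27.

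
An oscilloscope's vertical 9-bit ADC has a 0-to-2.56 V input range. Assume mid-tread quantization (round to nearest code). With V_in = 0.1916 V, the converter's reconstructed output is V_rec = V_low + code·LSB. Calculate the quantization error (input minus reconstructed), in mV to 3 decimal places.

1.600 mV

One LSB is 2.56 V / 512 = 5.000 mV.
Scaled input = 38.3200 LSBs, so code = 38.
Reconstructed: 0.19 V.
Error = 0.1916 − 0.19 = 0.0016 V = 1.600 mV.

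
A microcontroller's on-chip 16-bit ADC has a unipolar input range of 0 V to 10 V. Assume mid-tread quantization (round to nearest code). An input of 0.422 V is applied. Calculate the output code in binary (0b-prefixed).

Full-scale span = 10 V; LSB = 10/2^16 = 152.59 µV.
(0.422 − 0) / 0.000152588 = 2765.619 LSBs.
So the output code is 2766.
In binary (0b-prefixed): 0b101011001110.

code 0b101011001110 (decimal 2766)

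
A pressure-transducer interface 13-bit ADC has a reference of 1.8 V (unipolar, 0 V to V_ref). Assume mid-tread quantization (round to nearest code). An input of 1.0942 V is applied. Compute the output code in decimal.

code 4980

Full-scale span = 1.8 V; LSB = 1.8/2^13 = 219.73 µV.
Input sits at 4979.826 steps above V_low.
So the output code is 4980.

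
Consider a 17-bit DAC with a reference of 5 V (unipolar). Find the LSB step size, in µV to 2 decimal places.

38.15 µV

Full-scale span = 5 V.
LSB = 5 / 2^17 = 5 / 131072 = 3.8147e-05 V = 38.15 µV.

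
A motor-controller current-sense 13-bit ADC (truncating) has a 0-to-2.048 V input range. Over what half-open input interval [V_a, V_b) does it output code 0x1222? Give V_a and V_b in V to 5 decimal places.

[1.16050 V, 1.16075 V)

LSB = 2.048/2^13 = 250.00 µV.
Code 0x1222 = 4642 decimal.
V_a = V_low + 4642·LSB = 1.1605 V; V_b = V_low + 4643·LSB = 1.16075 V.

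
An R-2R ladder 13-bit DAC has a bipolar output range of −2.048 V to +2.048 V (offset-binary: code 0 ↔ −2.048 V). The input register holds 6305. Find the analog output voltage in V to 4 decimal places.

1.1045 V

LSB = 4.096 V / 2^13 = 0.500 mV.
V_out = (−2.048) + 6305 × 0.0005 V = 1.1045 V.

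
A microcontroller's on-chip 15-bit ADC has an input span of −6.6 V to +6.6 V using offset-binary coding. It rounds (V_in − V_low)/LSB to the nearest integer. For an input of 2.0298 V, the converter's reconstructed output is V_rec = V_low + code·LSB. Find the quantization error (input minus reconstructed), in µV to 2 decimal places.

Step size: 13.2 V ÷ 2^15 = 402.83 µV.
(V_in − V_low)/LSB = (2.0298 − (−6.6))/0.000402832 = 21422.8247 → code 21423 (round).
Code 21423 maps back to (−6.6) + 21423×0.000402832 V = 2.0298706 V.
V_in − V_rec = -7.06055e-05 V = -70.61 µV.

-70.61 µV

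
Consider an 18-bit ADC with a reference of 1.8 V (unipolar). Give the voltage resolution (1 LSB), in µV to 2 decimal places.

6.87 µV

Full-scale span = 1.8 V.
LSB = 1.8 / 2^18 = 1.8 / 262144 = 6.86646e-06 V = 6.87 µV.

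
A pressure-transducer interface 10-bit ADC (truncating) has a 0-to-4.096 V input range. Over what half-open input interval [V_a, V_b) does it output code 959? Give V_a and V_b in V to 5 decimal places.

[3.83600 V, 3.84000 V)

LSB = 4.096/2^10 = 4.000 mV.
V_a = V_low + 959·LSB = 3.836 V; V_b = V_low + 960·LSB = 3.84 V.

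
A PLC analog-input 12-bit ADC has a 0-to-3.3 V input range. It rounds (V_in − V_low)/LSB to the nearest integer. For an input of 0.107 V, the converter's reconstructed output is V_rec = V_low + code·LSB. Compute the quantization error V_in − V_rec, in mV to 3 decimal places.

LSB = 3.3/2^12 = 0.806 mV.
(V_in − V_low)/LSB = (0.107 − 0)/0.000805664 = 132.8097 → code 133 (round).
Reconstructed: 0.10715332 V.
V_in − V_rec = -0.00015332 V = -0.153 mV.

-0.153 mV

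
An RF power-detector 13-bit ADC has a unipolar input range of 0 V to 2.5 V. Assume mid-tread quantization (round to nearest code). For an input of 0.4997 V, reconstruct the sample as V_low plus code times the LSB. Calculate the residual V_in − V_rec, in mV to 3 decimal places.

0.127 mV

Step size: 2.5 V ÷ 2^13 = 305.18 µV.
(0.4997 − 0)/0.000305176 = 1637.4170; round gives code 1637.
V_rec = 0 + 1637·0.000305176 = 0.49957275 V.
V_in − V_rec = 0.000127246 V = 0.127 mV.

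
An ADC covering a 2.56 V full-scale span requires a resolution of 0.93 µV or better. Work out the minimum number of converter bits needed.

22 bits

Number of steps required ≥ 2.56 V / 0.93 µV = 2752688.17.
Need 2^N ≥ 2752688.17; 2^21 = 2097152, 2^22 = 4194304.
Minimum N = 22.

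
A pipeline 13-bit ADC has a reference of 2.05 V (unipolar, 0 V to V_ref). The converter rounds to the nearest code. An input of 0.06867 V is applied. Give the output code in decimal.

With 8192 levels over 2.05 V, one step is 250.24 µV.
Input sits at 274.412 steps above V_low.
Round → code 274.

code 274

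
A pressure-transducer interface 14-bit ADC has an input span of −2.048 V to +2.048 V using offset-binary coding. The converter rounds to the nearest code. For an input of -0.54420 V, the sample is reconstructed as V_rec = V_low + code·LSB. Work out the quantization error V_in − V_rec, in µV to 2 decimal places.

Step size: 4.096 V ÷ 2^14 = 250.00 µV.
(V_in − V_low)/LSB = (-0.54420 − (−2.048))/0.00025 = 6015.2000 → code 6015 (round).
Code 6015 maps back to (−2.048) + 6015×0.00025 V = -0.54425 V.
V_in − V_rec = 5e-05 V = 50.00 µV.

50.00 µV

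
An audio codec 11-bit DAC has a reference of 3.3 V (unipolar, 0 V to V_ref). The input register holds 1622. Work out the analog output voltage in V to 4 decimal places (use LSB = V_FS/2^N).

LSB = 3.3 V / 2^11 = 1.611 mV.
V_out = 0 + 1622 × 0.00161133 V = 2.61357 V.

2.6136 V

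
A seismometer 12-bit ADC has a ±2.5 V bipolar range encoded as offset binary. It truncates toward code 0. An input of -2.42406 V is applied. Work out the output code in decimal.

code 62

Full-scale span = 5 V; LSB = 5/2^12 = 1.221 mV.
Input sits at 62.210 steps above V_low.
Floor → code 62.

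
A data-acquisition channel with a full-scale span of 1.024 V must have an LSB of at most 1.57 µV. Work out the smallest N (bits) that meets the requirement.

20 bits

Number of steps required ≥ 1.024 V / 1.57 µV = 652229.30.
Need 2^N ≥ 652229.30; 2^19 = 524288, 2^20 = 1048576.
Minimum N = 20.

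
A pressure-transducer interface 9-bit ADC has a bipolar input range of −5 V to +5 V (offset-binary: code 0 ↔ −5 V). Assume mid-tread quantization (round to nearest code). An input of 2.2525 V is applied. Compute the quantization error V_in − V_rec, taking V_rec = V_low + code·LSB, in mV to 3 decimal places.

Step size: 10 V ÷ 2^9 = 19.531 mV.
Scaled input = 371.3280 LSBs, so code = 371.
V_rec = (−5) + 371·0.0195312 = 2.2460938 V.
Difference: 0.00640625 V → 6.406 mV.

6.406 mV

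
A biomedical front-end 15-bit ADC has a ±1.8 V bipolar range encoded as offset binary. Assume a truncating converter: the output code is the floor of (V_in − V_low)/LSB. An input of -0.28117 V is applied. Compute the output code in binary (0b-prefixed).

code 0b11011000000000 (decimal 13824)

With 32768 levels over 3.6 V, one step is 109.86 µV.
(-0.28117 − (−1.8)) / 0.000109863 = 13824.728 LSBs.
So the output code is 13824.
In binary (0b-prefixed): 0b11011000000000.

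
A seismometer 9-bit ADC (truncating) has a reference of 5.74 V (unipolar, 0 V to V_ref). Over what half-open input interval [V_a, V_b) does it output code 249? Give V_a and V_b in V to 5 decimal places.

LSB = 5.74/2^9 = 11.211 mV.
V_a = V_low + 249·LSB = 2.79152 V; V_b = V_low + 250·LSB = 2.80273 V.

[2.79152 V, 2.80273 V)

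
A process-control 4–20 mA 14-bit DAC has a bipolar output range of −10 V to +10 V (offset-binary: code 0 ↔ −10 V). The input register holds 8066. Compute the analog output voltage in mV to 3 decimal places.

-153.809 mV

LSB = 20 V / 2^14 = 1.221 mV.
V_out = (−10) + 8066 × 0.0012207 V = -0.153809 V.
= -153.809 mV.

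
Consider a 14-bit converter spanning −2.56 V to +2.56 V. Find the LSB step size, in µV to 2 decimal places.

312.50 µV

Full-scale span = 5.12 V.
LSB = 5.12 / 2^14 = 5.12 / 16384 = 0.0003125 V = 312.50 µV.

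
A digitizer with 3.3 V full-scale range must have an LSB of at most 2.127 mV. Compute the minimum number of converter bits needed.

11 bits

Number of steps required ≥ 3.3 V / 2.127 mV = 1551.48.
Need 2^N ≥ 1551.48; 2^10 = 1024, 2^11 = 2048.
Minimum N = 11.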